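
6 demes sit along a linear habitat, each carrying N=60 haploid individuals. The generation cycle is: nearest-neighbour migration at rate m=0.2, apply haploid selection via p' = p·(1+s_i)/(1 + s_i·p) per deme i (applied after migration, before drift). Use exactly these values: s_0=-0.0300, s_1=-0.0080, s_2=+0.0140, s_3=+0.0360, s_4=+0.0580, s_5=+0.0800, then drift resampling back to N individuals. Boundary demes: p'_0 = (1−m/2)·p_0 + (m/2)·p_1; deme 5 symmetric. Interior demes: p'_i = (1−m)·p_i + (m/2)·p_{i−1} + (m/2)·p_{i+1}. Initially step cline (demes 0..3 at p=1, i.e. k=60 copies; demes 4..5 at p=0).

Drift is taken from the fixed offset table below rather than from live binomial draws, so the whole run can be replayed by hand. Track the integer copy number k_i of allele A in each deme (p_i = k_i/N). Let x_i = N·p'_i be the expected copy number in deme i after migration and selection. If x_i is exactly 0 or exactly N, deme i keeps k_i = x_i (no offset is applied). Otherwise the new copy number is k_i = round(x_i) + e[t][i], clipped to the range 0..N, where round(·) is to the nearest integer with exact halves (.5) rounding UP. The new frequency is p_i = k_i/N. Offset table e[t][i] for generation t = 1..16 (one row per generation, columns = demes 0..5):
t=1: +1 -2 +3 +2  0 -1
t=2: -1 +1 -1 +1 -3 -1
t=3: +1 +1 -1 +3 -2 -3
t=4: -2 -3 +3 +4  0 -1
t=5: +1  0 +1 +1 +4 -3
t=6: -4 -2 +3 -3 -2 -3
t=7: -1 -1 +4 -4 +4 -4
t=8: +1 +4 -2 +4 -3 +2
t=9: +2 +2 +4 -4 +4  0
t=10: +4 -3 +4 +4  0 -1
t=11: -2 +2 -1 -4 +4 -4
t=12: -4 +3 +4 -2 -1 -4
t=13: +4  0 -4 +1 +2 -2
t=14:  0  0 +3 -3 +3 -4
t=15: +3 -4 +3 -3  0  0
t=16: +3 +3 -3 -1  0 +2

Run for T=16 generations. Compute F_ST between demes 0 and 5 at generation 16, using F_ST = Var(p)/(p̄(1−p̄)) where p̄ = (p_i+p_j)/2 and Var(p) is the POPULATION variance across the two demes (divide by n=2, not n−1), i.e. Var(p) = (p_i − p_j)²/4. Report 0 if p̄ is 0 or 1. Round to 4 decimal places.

t=0: k=[60 60 60 60 0 0]
t=1: x=[60.0000 60.0000 60.0000 54.1883 6.3114 0.0000] k=[60 60 60 56 6 0]
t=2: x=[60.0000 60.0000 59.6055 51.6573 10.8937 0.6475] k=[60 60 59 53 8 0]
t=3: x=[60.0000 59.8992 58.5202 49.4119 12.2402 0.8631] k=[60 60 58 52 10 0]
t=4: x=[60.0000 59.7984 57.6318 48.7274 13.7896 1.0786] k=[60 57 60 53 14 0]
t=5: x=[59.6908 57.5814 59.0136 50.0959 17.1829 1.5092] k=[60 58 60 51 21 0]
t=6: x=[59.7938 58.3874 58.9149 49.2164 22.6899 2.2617] k=[56 56 60 46 21 0]
t=7: x=[55.8848 56.3727 58.2241 45.2961 22.1823 2.2617] k=[55 55 60 41 26 0]
t=8: x=[54.8586 55.4665 57.6318 41.8508 25.7250 2.7983] k=[56 59 56 46 23 5]
t=9: x=[56.1928 58.3874 55.3599 45.0996 24.3107 7.2780] k=[58 60 59 41 28 7]
t=10: x=[58.1461 59.6976 57.3356 41.9495 28.0403 9.7102] k=[60 57 60 46 28 9]
t=11: x=[59.6908 57.5814 58.3228 45.9835 28.7430 11.6034] k=[58 60 57 42 33 8]
t=12: x=[58.1461 59.4960 55.8540 43.0337 32.2425 11.1834] k=[54 60 60 41 31 7]
t=13: x=[54.4484 59.3952 58.1254 42.3439 30.4456 10.0263] k=[58 59 54 43 32 8]
t=14: x=[58.0432 58.3874 53.4812 43.4276 31.5445 11.0784] k=[58 58 56 40 35 7]
t=15: x=[57.9403 57.7829 54.6679 41.5549 33.5365 10.4475] k=[60 54 58 39 34 10]
t=16: x=[59.3816 54.9631 55.7552 40.8639 32.9397 13.1742] k=[60 58 53 40 33 15]

0.6000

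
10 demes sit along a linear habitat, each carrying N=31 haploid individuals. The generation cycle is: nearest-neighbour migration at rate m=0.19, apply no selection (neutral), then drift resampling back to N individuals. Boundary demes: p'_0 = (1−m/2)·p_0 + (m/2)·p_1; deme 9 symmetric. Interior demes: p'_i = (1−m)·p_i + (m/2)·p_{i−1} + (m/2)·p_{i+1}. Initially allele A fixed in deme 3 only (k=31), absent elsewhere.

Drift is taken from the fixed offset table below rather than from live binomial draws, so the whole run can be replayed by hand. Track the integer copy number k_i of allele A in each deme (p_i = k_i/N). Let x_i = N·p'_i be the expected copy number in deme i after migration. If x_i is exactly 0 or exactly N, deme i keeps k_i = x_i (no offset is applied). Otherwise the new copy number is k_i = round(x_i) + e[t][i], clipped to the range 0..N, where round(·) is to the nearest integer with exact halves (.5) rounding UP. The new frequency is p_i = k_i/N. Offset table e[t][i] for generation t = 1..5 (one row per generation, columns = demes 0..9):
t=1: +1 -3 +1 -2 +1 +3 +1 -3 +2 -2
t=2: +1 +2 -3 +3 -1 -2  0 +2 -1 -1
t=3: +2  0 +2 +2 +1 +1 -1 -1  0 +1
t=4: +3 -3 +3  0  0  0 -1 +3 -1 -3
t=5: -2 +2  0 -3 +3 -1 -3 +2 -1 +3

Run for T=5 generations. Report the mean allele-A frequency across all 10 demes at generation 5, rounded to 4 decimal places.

0.1226

t=0: k=[0 0 0 31 0 0 0 0 0 0]
t=1: x=[0.0000 0.0000 2.9450 25.1100 2.9450 0.0000 0.0000 0.0000 0.0000 0.0000] k=[0 0 4 23 4 0 0 0 0 0]
t=2: x=[0.0000 0.3800 5.4250 19.3900 5.4250 0.3800 0.0000 0.0000 0.0000 0.0000] k=[0 2 2 22 4 0 0 0 0 0]
t=3: x=[0.1900 1.8100 3.9000 18.3900 5.3300 0.3800 0.0000 0.0000 0.0000 0.0000] k=[2 2 6 20 6 1 0 0 0 0]
t=4: x=[2.0000 2.3800 6.9500 17.3400 6.8550 1.3800 0.0950 0.0000 0.0000 0.0000] k=[5 0 10 17 7 1 0 0 0 0]
t=5: x=[4.5250 1.4250 9.7150 15.3850 7.3800 1.4750 0.0950 0.0000 0.0000 0.0000] k=[3 3 10 12 10 0 0 0 0 0]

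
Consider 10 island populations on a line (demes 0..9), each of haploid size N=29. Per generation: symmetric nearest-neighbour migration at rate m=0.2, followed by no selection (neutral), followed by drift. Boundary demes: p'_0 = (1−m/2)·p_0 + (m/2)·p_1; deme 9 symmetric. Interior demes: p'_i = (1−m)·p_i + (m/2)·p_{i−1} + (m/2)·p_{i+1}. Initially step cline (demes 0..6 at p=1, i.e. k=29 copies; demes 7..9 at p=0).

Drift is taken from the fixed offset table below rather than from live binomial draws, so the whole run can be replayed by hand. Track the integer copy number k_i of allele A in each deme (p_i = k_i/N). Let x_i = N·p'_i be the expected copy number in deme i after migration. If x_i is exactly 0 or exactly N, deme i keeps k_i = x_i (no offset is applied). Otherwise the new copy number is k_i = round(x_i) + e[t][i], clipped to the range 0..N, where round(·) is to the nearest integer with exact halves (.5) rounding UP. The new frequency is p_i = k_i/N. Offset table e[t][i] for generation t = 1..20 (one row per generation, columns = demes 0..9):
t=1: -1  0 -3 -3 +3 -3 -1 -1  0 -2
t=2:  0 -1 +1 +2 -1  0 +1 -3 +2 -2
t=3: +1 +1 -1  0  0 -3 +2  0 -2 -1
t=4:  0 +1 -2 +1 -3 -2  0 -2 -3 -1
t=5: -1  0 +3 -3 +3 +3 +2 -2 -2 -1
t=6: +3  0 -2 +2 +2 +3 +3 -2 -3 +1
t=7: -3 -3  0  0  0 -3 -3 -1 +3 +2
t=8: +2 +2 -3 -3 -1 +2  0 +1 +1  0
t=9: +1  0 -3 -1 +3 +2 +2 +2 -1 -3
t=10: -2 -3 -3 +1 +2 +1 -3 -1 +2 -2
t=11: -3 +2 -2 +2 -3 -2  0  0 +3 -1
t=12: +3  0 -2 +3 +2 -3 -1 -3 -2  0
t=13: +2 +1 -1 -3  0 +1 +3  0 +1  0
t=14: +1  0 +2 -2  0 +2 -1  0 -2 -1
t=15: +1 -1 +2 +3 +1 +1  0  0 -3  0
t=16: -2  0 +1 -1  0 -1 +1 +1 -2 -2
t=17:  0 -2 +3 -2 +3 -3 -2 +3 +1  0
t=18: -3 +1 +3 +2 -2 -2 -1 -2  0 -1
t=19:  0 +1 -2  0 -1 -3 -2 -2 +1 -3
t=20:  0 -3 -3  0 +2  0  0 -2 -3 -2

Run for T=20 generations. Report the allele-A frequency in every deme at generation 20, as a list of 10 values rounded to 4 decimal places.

[0.8276, 0.7931, 0.7931, 0.8966, 0.8621, 0.5862, 0.4483, 0.2069, 0.0345, 0.0000]

t=0: k=[29 29 29 29 29 29 29 0 0 0]
t=1: x=[29.0000 29.0000 29.0000 29.0000 29.0000 29.0000 26.1000 2.9000 0.0000 0.0000] k=[29 29 29 29 29 29 25 2 0 0]
t=2: x=[29.0000 29.0000 29.0000 29.0000 29.0000 28.6000 23.1000 4.1000 0.2000 0.0000] k=[29 29 29 29 29 29 24 1 2 0]
t=3: x=[29.0000 29.0000 29.0000 29.0000 29.0000 28.5000 22.2000 3.4000 1.7000 0.2000] k=[29 29 29 29 29 26 24 3 0 0]
t=4: x=[29.0000 29.0000 29.0000 29.0000 28.7000 26.1000 22.1000 4.8000 0.3000 0.0000] k=[29 29 29 29 26 24 22 3 0 0]
t=5: x=[29.0000 29.0000 29.0000 28.7000 26.1000 24.0000 20.3000 4.6000 0.3000 0.0000] k=[29 29 29 26 29 27 22 3 0 0]
t=6: x=[29.0000 29.0000 28.7000 26.6000 28.5000 26.7000 20.6000 4.6000 0.3000 0.0000] k=[29 29 27 29 29 29 24 3 0 0]
t=7: x=[29.0000 28.8000 27.4000 28.8000 29.0000 28.5000 22.4000 4.8000 0.3000 0.0000] k=[29 26 27 29 29 26 19 4 3 0]
t=8: x=[28.7000 26.4000 27.1000 28.8000 28.7000 25.6000 18.2000 5.4000 2.8000 0.3000] k=[29 28 24 26 28 28 18 6 4 0]
t=9: x=[28.9000 27.7000 24.6000 26.0000 27.8000 27.0000 17.8000 7.0000 3.8000 0.4000] k=[29 28 22 25 29 29 20 9 3 0]
t=10: x=[28.9000 27.5000 22.9000 25.1000 28.6000 28.1000 19.8000 9.5000 3.3000 0.3000] k=[27 25 20 26 29 29 17 9 5 0]
t=11: x=[26.8000 24.7000 21.1000 25.7000 28.7000 27.8000 17.4000 9.4000 4.9000 0.5000] k=[24 27 19 28 26 26 17 9 8 0]
t=12: x=[24.3000 25.9000 20.7000 26.9000 26.2000 25.1000 17.1000 9.7000 7.3000 0.8000] k=[27 26 19 29 28 22 16 7 5 1]
t=13: x=[26.9000 25.4000 20.7000 27.9000 27.5000 22.0000 15.7000 7.7000 4.8000 1.4000] k=[29 26 20 25 28 23 19 8 6 1]
t=14: x=[28.7000 25.7000 21.1000 24.8000 27.2000 23.1000 18.3000 8.9000 5.7000 1.5000] k=[29 26 23 23 27 25 17 9 4 1]
t=15: x=[28.7000 26.0000 23.3000 23.4000 26.4000 24.4000 17.0000 9.3000 4.2000 1.3000] k=[29 25 25 26 27 25 17 9 1 1]
t=16: x=[28.6000 25.4000 25.1000 26.0000 26.7000 24.4000 17.0000 9.0000 1.8000 1.0000] k=[27 25 26 25 27 23 18 10 0 0]
t=17: x=[26.8000 25.3000 25.8000 25.3000 26.4000 22.9000 17.7000 9.8000 1.0000 0.0000] k=[27 23 29 23 29 20 16 13 2 0]
t=18: x=[26.6000 24.0000 27.8000 24.2000 27.5000 20.5000 16.1000 12.2000 2.9000 0.2000] k=[24 25 29 26 26 19 15 10 3 0]
t=19: x=[24.1000 25.3000 28.3000 26.3000 25.3000 19.3000 14.9000 9.8000 3.4000 0.3000] k=[24 26 26 26 24 16 13 8 4 0]
t=20: x=[24.2000 25.8000 26.0000 25.8000 23.4000 16.5000 12.8000 8.1000 4.0000 0.4000] k=[24 23 23 26 25 17 13 6 1 0]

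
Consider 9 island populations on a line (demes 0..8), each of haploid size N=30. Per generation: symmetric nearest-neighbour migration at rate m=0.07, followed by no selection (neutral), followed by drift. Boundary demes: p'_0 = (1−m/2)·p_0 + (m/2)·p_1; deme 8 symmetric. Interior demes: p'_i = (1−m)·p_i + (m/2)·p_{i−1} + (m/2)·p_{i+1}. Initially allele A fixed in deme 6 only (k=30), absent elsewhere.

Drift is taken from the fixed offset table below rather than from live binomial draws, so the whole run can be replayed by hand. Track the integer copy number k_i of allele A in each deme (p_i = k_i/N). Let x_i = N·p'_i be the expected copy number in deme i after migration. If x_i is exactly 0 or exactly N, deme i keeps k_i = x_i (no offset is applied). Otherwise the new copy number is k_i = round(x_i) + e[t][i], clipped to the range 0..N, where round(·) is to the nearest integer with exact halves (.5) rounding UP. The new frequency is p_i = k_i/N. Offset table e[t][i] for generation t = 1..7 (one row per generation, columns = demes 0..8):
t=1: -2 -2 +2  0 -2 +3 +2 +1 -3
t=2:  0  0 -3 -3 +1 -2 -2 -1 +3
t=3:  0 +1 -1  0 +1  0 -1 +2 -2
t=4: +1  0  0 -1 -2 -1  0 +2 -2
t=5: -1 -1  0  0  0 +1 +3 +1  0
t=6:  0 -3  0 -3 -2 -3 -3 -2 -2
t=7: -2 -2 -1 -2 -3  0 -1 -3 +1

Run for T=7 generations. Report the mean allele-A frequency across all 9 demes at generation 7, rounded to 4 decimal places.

t=0: k=[0 0 0 0 0 0 30 0 0]
t=1: x=[0.0000 0.0000 0.0000 0.0000 0.0000 1.0500 27.9000 1.0500 0.0000] k=[0 0 0 0 0 4 30 2 0]
t=2: x=[0.0000 0.0000 0.0000 0.0000 0.1400 4.7700 28.1100 2.9100 0.0700] k=[0 0 0 0 1 3 26 2 3]
t=3: x=[0.0000 0.0000 0.0000 0.0350 1.0350 3.7350 24.3550 2.8750 2.9650] k=[0 0 0 0 2 4 23 5 1]
t=4: x=[0.0000 0.0000 0.0000 0.0700 2.0000 4.5950 21.7050 5.4900 1.1400] k=[0 0 0 0 0 4 22 7 0]
t=5: x=[0.0000 0.0000 0.0000 0.0000 0.1400 4.4900 20.8450 7.2800 0.2450] k=[0 0 0 0 0 5 24 8 0]
t=6: x=[0.0000 0.0000 0.0000 0.0000 0.1750 5.4900 22.7750 8.2800 0.2800] k=[0 0 0 0 0 2 20 6 0]
t=7: x=[0.0000 0.0000 0.0000 0.0000 0.0700 2.5600 18.8800 6.2800 0.2100] k=[0 0 0 0 0 3 18 3 1]

0.0926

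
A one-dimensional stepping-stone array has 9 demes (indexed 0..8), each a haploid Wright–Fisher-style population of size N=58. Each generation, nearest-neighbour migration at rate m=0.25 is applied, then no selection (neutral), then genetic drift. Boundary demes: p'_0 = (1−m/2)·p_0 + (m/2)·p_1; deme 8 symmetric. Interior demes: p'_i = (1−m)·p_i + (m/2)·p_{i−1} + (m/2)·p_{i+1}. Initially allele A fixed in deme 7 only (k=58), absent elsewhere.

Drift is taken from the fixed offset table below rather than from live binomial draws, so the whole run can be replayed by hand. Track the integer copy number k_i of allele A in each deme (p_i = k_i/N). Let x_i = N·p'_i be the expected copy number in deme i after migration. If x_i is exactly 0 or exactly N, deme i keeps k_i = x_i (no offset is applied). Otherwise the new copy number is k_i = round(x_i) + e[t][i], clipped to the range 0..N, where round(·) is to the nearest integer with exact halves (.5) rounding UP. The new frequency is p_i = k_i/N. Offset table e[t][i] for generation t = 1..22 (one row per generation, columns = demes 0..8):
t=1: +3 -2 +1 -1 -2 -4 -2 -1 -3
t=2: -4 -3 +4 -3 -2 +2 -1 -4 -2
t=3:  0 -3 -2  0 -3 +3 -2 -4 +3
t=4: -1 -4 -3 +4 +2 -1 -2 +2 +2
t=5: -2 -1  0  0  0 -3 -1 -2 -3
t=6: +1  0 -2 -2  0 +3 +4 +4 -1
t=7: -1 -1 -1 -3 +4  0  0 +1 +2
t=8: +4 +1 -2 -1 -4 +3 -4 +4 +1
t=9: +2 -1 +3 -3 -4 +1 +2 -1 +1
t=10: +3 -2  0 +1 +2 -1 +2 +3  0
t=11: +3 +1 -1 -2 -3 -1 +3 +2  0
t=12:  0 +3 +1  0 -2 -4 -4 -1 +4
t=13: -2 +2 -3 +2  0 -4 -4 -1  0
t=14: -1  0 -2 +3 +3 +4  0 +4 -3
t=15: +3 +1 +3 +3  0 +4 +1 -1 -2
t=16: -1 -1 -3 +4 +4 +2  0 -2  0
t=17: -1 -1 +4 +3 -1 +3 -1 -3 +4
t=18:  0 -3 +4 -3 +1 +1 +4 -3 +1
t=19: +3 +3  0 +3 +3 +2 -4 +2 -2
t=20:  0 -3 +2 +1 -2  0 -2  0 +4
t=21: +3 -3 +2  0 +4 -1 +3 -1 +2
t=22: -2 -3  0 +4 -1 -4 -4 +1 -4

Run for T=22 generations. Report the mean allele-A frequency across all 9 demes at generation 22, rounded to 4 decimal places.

0.1839

t=0: k=[0 0 0 0 0 0 0 58 0]
t=1: x=[0.0000 0.0000 0.0000 0.0000 0.0000 0.0000 7.2500 43.5000 7.2500] k=[0 0 0 0 0 0 5 43 4]
t=2: x=[0.0000 0.0000 0.0000 0.0000 0.0000 0.6250 9.1250 33.3750 8.8750] k=[0 0 0 0 0 3 8 29 7]
t=3: x=[0.0000 0.0000 0.0000 0.0000 0.3750 3.2500 10.0000 23.6250 9.7500] k=[0 0 0 0 0 6 8 20 13]
t=4: x=[0.0000 0.0000 0.0000 0.0000 0.7500 5.5000 9.2500 17.6250 13.8750] k=[0 0 0 0 3 5 7 20 16]
t=5: x=[0.0000 0.0000 0.0000 0.3750 2.8750 5.0000 8.3750 17.8750 16.5000] k=[0 0 0 0 3 2 7 16 14]
t=6: x=[0.0000 0.0000 0.0000 0.3750 2.5000 2.7500 7.5000 14.6250 14.2500] k=[0 0 0 0 3 6 12 19 13]
t=7: x=[0.0000 0.0000 0.0000 0.3750 3.0000 6.3750 12.1250 17.3750 13.7500] k=[0 0 0 0 7 6 12 18 16]
t=8: x=[0.0000 0.0000 0.0000 0.8750 6.0000 6.8750 12.0000 17.0000 16.2500] k=[0 0 0 0 2 10 8 21 17]
t=9: x=[0.0000 0.0000 0.0000 0.2500 2.7500 8.7500 9.8750 18.8750 17.5000] k=[0 0 0 0 0 10 12 18 19]
t=10: x=[0.0000 0.0000 0.0000 0.0000 1.2500 9.0000 12.5000 17.3750 18.8750] k=[0 0 0 0 3 8 15 20 19]
t=11: x=[0.0000 0.0000 0.0000 0.3750 3.2500 8.2500 14.7500 19.2500 19.1250] k=[0 0 0 0 0 7 18 21 19]
t=12: x=[0.0000 0.0000 0.0000 0.0000 0.8750 7.5000 17.0000 20.3750 19.2500] k=[0 0 0 0 0 4 13 19 23]
t=13: x=[0.0000 0.0000 0.0000 0.0000 0.5000 4.6250 12.6250 18.7500 22.5000] k=[0 0 0 0 1 1 9 18 23]
t=14: x=[0.0000 0.0000 0.0000 0.1250 0.8750 2.0000 9.1250 17.5000 22.3750] k=[0 0 0 3 4 6 9 22 19]
t=15: x=[0.0000 0.0000 0.3750 2.7500 4.1250 6.1250 10.2500 20.0000 19.3750] k=[0 0 3 6 4 10 11 19 17]
t=16: x=[0.0000 0.3750 3.0000 5.3750 5.0000 9.3750 11.8750 17.7500 17.2500] k=[0 0 0 9 9 11 12 16 17]
t=17: x=[0.0000 0.0000 1.1250 7.8750 9.2500 10.8750 12.3750 15.6250 16.8750] k=[0 0 5 11 8 14 11 13 21]
t=18: x=[0.0000 0.6250 5.1250 9.8750 9.1250 12.8750 11.6250 13.7500 20.0000] k=[0 0 9 7 10 14 16 11 21]
t=19: x=[0.0000 1.1250 7.6250 7.6250 10.1250 13.7500 15.1250 12.8750 19.7500] k=[0 4 8 11 13 16 11 15 18]
t=20: x=[0.5000 4.0000 7.8750 10.8750 13.1250 15.0000 12.1250 14.8750 17.6250] k=[1 1 10 12 11 15 10 15 22]
t=21: x=[1.0000 2.1250 9.1250 11.6250 11.6250 13.8750 11.2500 15.2500 21.1250] k=[4 0 11 12 16 13 14 14 23]
t=22: x=[3.5000 1.8750 9.7500 12.3750 15.1250 13.5000 13.8750 15.1250 21.8750] k=[2 0 10 16 14 10 10 16 18]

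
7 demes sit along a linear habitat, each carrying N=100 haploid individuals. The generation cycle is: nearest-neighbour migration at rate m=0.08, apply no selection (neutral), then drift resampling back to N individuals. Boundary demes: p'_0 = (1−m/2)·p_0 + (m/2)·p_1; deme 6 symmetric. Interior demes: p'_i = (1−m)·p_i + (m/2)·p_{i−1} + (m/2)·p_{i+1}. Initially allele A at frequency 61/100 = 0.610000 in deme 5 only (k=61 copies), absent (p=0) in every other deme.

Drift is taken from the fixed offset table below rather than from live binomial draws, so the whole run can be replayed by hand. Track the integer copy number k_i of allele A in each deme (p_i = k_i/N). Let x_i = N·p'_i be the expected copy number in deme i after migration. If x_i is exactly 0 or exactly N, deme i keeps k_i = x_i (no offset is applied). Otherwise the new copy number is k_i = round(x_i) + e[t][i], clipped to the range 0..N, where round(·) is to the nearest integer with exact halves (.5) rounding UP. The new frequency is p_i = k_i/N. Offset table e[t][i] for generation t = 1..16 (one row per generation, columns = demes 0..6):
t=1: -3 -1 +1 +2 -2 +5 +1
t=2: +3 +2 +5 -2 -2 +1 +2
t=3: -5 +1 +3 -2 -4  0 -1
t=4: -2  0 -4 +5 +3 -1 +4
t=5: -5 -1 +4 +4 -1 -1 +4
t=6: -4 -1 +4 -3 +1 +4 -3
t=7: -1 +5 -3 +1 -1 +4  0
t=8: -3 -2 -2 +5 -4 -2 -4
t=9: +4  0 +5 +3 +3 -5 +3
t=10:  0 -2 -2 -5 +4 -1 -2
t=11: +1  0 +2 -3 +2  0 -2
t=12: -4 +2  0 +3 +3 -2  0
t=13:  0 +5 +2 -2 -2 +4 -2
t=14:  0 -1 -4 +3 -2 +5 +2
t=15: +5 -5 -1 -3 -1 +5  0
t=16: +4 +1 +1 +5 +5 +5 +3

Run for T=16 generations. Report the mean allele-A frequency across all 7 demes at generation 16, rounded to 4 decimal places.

t=0: k=[0 0 0 0 0 61 0]
t=1: x=[0.0000 0.0000 0.0000 0.0000 2.4400 56.1200 2.4400] k=[0 0 0 0 0 61 3]
t=2: x=[0.0000 0.0000 0.0000 0.0000 2.4400 56.2400 5.3200] k=[0 0 0 0 0 57 7]
t=3: x=[0.0000 0.0000 0.0000 0.0000 2.2800 52.7200 9.0000] k=[0 0 0 0 0 53 8]
t=4: x=[0.0000 0.0000 0.0000 0.0000 2.1200 49.0800 9.8000] k=[0 0 0 0 5 48 14]
t=5: x=[0.0000 0.0000 0.0000 0.2000 6.5200 44.9200 15.3600] k=[0 0 0 4 6 44 19]
t=6: x=[0.0000 0.0000 0.1600 3.9200 7.4400 41.4800 20.0000] k=[0 0 4 1 8 45 17]
t=7: x=[0.0000 0.1600 3.7200 1.4000 9.2000 42.4000 18.1200] k=[0 5 1 2 8 46 18]
t=8: x=[0.2000 4.6400 1.2000 2.2000 9.2800 43.3600 19.1200] k=[0 3 0 7 5 41 15]
t=9: x=[0.1200 2.7600 0.4000 6.6400 6.5200 38.5200 16.0400] k=[4 3 5 10 10 34 19]
t=10: x=[3.9600 3.1200 5.1200 9.8000 10.9600 32.4400 19.6000] k=[4 1 3 5 15 31 18]
t=11: x=[3.8800 1.2000 3.0000 5.3200 15.2400 29.8400 18.5200] k=[5 1 5 2 17 30 17]
t=12: x=[4.8400 1.3200 4.7200 2.7200 16.9200 28.9600 17.5200] k=[1 3 5 6 20 27 18]
t=13: x=[1.0800 3.0000 4.9600 6.5200 19.7200 26.3600 18.3600] k=[1 8 7 5 18 30 16]
t=14: x=[1.2800 7.6800 6.9600 5.6000 17.9600 28.9600 16.5600] k=[1 7 3 9 16 34 19]
t=15: x=[1.2400 6.6000 3.4000 9.0400 16.4400 32.6800 19.6000] k=[6 2 2 6 15 38 20]
t=16: x=[5.8400 2.1600 2.1600 6.2000 15.5600 36.3600 20.7200] k=[10 3 3 11 21 41 24]

0.1614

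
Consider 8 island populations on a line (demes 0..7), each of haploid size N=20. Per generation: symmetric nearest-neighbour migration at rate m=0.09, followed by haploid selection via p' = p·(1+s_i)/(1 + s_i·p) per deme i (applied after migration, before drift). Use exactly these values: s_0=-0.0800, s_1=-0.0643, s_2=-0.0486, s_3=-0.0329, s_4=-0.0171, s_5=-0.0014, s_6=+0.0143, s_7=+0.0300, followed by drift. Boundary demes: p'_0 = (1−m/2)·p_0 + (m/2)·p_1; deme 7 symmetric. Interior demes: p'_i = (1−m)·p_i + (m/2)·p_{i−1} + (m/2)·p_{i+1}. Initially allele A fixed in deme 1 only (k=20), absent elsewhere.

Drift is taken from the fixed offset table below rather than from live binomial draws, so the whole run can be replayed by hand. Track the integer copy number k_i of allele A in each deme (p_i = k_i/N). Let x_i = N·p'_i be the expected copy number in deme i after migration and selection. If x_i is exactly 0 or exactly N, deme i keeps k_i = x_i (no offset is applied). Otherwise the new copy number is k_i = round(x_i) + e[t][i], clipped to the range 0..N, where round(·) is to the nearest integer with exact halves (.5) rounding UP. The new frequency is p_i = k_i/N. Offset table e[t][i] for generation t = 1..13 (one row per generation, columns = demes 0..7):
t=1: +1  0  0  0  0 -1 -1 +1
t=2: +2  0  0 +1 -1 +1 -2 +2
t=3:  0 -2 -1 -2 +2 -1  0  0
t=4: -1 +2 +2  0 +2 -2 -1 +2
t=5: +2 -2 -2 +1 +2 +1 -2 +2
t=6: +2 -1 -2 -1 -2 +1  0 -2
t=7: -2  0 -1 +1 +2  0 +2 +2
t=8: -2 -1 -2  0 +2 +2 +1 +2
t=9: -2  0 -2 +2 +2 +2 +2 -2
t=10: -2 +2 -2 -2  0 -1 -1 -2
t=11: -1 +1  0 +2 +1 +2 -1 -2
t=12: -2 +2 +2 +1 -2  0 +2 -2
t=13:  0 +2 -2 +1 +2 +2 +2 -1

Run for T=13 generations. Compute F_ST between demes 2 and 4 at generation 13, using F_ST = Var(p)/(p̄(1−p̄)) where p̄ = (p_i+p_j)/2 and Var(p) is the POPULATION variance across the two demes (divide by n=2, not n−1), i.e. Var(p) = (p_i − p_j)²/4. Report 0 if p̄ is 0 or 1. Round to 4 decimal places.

0.2903

t=0: k=[0 20 0 0 0 0 0 0]
t=1: x=[0.8310 18.0881 0.8581 0.0000 0.0000 0.0000 0.0000 0.0000] k=[2 18 1 0 0 0 0 0]
t=2: x=[2.5299 16.3196 1.6433 0.0435 0.0000 0.0000 0.0000 0.0000] k=[5 16 2 1 0 0 0 0]
t=3: x=[5.1690 14.6176 2.4749 0.9687 0.0442 0.0000 0.0000 0.0000] k=[5 13 1 0 2 0 0 0]
t=4: x=[5.0392 11.7802 1.4275 0.1306 1.7917 0.0899 0.0000 0.0000] k=[4 14 3 0 4 0 0 0]
t=5: x=[4.1682 12.7507 3.2230 0.3048 3.5889 0.1798 0.0000 0.0000] k=[6 11 1 1 6 1 0 0]
t=6: x=[5.8732 9.9928 1.3844 1.1871 5.4811 1.1784 0.0456 0.0000] k=[8 9 0 0 3 2 0 0]
t=7: x=[7.6475 8.2264 0.3857 0.1306 2.7785 1.9525 0.0913 0.0000] k=[6 8 0 1 5 2 2 0]
t=8: x=[5.7427 7.2403 0.3857 1.0997 4.6234 2.1323 1.9347 0.0927] k=[4 6 0 1 7 4 3 2]
t=9: x=[3.8254 5.3748 0.2999 1.1871 6.5190 4.0854 3.0364 2.0999] k=[2 5 0 3 9 6 5 0]
t=10: x=[1.9811 4.4074 0.3428 3.0476 8.5106 6.0841 4.8721 0.2317] k=[0 6 0 1 9 5 4 0]
t=11: x=[0.2487 5.2002 0.2999 1.2745 8.3759 5.1297 3.9095 0.1853] k=[0 6 0 3 9 7 3 0]
t=12: x=[0.2487 5.2002 0.3857 3.0476 8.5555 6.9037 3.0818 0.1390] k=[0 7 2 4 7 7 5 0]
t=13: x=[0.2902 6.1728 2.2150 3.9381 6.7874 6.9037 4.9175 0.2317] k=[0 8 0 5 9 9 7 0]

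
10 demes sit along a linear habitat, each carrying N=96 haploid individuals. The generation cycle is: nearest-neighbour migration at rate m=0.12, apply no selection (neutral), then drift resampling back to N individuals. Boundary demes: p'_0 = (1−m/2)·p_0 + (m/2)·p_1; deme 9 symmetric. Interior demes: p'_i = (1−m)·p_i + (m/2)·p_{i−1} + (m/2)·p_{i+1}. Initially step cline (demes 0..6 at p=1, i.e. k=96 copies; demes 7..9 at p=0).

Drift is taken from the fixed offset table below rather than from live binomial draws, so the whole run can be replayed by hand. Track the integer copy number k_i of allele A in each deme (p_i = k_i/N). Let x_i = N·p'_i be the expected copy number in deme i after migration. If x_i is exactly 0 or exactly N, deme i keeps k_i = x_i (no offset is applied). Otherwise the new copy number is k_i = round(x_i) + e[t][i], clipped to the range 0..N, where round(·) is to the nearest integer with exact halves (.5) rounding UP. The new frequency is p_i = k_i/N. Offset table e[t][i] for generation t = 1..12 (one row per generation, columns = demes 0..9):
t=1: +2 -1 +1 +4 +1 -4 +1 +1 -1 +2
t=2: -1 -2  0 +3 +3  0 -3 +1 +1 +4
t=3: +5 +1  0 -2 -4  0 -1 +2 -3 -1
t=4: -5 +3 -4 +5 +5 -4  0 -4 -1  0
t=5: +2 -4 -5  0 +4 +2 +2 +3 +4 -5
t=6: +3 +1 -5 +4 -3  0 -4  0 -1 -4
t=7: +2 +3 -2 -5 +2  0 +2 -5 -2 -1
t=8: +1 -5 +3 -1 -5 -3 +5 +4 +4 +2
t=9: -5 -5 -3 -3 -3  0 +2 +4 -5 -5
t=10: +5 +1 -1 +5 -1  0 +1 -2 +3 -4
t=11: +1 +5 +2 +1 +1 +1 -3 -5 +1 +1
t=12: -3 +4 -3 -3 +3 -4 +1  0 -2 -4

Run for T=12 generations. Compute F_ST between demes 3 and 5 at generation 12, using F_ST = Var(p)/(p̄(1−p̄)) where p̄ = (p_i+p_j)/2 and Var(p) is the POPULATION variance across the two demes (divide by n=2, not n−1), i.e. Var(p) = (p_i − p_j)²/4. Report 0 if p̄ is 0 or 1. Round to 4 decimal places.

0.0311

t=0: k=[96 96 96 96 96 96 96 0 0 0]
t=1: x=[96.0000 96.0000 96.0000 96.0000 96.0000 96.0000 90.2400 5.7600 0.0000 0.0000] k=[96 96 96 96 96 96 91 7 0 0]
t=2: x=[96.0000 96.0000 96.0000 96.0000 96.0000 95.7000 86.2600 11.6200 0.4200 0.0000] k=[96 96 96 96 96 96 83 13 1 0]
t=3: x=[96.0000 96.0000 96.0000 96.0000 96.0000 95.2200 79.5800 16.4800 1.6600 0.0600] k=[96 96 96 96 96 95 79 18 0 0]
t=4: x=[96.0000 96.0000 96.0000 96.0000 95.9400 94.1000 76.3000 20.5800 1.0800 0.0000] k=[96 96 96 96 96 90 76 17 0 0]
t=5: x=[96.0000 96.0000 96.0000 96.0000 95.6400 89.5200 73.3000 19.5200 1.0200 0.0000] k=[96 96 96 96 96 92 75 23 5 0]
t=6: x=[96.0000 96.0000 96.0000 96.0000 95.7600 91.2200 72.9000 25.0400 5.7800 0.3000] k=[96 96 96 96 93 91 69 25 5 0]
t=7: x=[96.0000 96.0000 96.0000 95.8200 93.0600 89.8000 67.6800 26.4400 5.9000 0.3000] k=[96 96 96 91 95 90 70 21 4 0]
t=8: x=[96.0000 96.0000 95.7000 91.5400 94.4600 89.1000 68.2600 22.9200 4.7800 0.2400] k=[96 96 96 91 89 86 73 27 9 2]
t=9: x=[96.0000 96.0000 95.7000 91.1800 88.9400 85.4000 71.0200 28.6800 9.6600 2.4200] k=[96 96 93 88 86 85 73 33 5 0]
t=10: x=[96.0000 95.8200 92.8800 88.1800 86.0600 84.3400 71.3200 33.7200 6.3800 0.3000] k=[96 96 92 93 85 84 72 32 9 0]
t=11: x=[96.0000 95.7600 92.3000 92.4600 85.4200 83.3400 70.3200 33.0200 9.8400 0.5400] k=[96 96 94 93 86 84 67 28 11 2]
t=12: x=[96.0000 95.8800 94.0600 92.6400 86.3000 83.1000 65.6800 29.3200 11.4800 2.5400] k=[96 96 91 90 89 79 67 29 9 0]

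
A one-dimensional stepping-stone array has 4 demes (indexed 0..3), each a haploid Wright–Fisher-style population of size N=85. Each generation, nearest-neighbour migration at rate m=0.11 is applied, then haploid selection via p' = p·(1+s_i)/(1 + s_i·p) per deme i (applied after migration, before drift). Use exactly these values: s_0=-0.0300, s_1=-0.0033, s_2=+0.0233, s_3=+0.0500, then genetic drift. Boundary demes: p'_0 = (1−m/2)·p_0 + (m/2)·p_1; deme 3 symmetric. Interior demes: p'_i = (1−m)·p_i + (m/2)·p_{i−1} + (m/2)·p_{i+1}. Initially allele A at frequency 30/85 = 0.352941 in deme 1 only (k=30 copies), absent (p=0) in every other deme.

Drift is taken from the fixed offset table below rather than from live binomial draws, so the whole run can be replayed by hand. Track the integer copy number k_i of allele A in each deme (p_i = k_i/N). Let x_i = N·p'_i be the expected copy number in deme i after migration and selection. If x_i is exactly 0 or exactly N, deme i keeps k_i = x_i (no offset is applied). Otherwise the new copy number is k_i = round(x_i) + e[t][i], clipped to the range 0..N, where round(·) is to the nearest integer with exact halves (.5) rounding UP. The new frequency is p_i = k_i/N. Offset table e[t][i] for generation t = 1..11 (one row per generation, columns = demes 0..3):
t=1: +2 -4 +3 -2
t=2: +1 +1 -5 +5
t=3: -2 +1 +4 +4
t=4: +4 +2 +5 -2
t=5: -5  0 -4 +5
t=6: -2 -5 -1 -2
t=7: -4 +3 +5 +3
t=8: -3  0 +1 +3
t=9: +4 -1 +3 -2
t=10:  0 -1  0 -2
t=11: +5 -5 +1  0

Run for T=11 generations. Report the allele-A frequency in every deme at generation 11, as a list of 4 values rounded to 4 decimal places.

t=0: k=[0 30 0 0]
t=1: x=[1.6014 26.6395 1.6877 0.0000] k=[4 23 5 0]
t=2: x=[4.9024 20.9128 5.8390 0.2887] k=[6 22 1 5]
t=3: x=[6.6898 19.9146 2.4288 5.0049] k=[5 21 6 9]
t=4: x=[5.7155 19.2457 7.1392 9.2288] k=[10 21 12 7]
t=5: x=[10.3255 19.8497 12.4630 7.6062] k=[5 20 8 13]
t=6: x=[5.6619 18.4672 9.1208 13.2620] k=[4 13 8 11]
t=7: x=[4.3671 12.1954 8.6167 11.3047] k=[0 15 14 14]
t=8: x=[0.8005 14.0811 14.3273 14.5799] k=[0 14 15 18]
t=9: x=[0.7471 13.2480 15.3983 18.5323] k=[5 12 18 17]
t=10: x=[5.2334 11.9111 17.9388 17.7299] k=[5 11 18 16]
t=11: x=[5.1798 11.0232 17.8273 16.7567] k=[10 6 19 17]

[0.1176, 0.0706, 0.2235, 0.2000]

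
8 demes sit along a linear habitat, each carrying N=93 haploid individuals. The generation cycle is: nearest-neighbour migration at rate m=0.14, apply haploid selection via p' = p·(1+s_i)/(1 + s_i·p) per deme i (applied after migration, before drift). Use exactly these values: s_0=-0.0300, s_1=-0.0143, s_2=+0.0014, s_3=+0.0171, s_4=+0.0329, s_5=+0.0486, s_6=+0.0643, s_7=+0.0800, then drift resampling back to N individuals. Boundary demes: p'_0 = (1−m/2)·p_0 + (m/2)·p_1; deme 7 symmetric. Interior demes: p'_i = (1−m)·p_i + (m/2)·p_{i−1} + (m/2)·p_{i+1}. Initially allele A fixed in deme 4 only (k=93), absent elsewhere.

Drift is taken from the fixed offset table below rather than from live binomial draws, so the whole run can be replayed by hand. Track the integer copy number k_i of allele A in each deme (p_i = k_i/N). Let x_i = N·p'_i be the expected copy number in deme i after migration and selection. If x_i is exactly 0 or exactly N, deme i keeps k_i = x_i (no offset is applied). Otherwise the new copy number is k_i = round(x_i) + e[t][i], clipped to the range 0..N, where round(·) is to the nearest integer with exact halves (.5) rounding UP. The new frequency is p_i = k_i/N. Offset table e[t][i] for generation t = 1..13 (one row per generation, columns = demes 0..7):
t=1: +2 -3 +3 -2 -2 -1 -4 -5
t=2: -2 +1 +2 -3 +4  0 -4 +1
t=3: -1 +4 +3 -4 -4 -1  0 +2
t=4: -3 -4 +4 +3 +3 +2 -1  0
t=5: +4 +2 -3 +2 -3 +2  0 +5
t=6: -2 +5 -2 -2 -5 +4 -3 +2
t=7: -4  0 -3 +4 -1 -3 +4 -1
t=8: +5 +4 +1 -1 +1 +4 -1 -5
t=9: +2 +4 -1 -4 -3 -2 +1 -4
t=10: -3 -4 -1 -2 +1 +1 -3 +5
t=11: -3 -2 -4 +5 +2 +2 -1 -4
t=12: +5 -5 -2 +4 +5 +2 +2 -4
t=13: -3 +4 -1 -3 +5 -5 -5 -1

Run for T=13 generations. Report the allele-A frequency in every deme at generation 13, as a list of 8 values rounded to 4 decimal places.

t=0: k=[0 0 0 0 93 0 0 0]
t=1: x=[0.0000 0.0000 0.0000 6.6134 80.3383 6.8032 0.0000 0.0000] k=[0 0 0 5 78 6 0 0]
t=2: x=[0.0000 0.0000 0.3505 9.9091 68.4395 11.0747 0.4469 0.0000] k=[0 0 2 7 72 11 0 0]
t=3: x=[0.0000 0.1380 2.2130 11.3681 63.8319 15.0904 0.8191 0.0000] k=[0 4 5 7 60 14 1 0]
t=4: x=[0.2716 3.7380 5.0767 10.7299 53.8058 16.9581 1.9558 0.0756] k=[0 0 9 14 57 19 1 0]
t=5: x=[0.0000 0.6211 8.7311 16.8931 52.0732 21.1658 2.3273 0.0756] k=[0 3 6 19 49 23 2 5]
t=6: x=[0.2037 2.9585 6.7087 20.4593 45.8322 24.1896 3.9067 5.1520] k=[0 8 5 18 41 28 1 7]
t=7: x=[0.5433 7.1345 6.1280 18.9546 39.2122 27.9387 3.5148 7.0664] k=[0 7 3 23 38 25 8 6]
t=8: x=[0.4754 6.1468 4.6862 22.9418 36.7571 25.5908 9.5720 6.5964] k=[5 10 6 22 38 30 9 2]
t=9: x=[5.1985 9.2493 7.4095 22.2860 37.0390 30.0470 10.5489 2.6835] k=[7 13 6 18 34 28 12 0]
t=10: x=[7.2147 11.9393 7.3395 18.5303 33.1473 28.2241 12.9596 0.9065] k=[4 8 6 17 34 29 10 6]
t=11: x=[4.1573 7.4803 6.9190 17.6613 33.1473 28.9578 11.6713 6.7460] k=[1 5 3 23 35 31 11 3]
t=12: x=[1.2421 4.5177 4.5460 22.7299 34.5802 30.8504 12.4990 3.8331] k=[6 0 3 27 40 33 14 0]
t=13: x=[5.4224 0.6211 4.4760 26.5505 39.3328 33.1656 15.1227 1.0575] k=[2 5 3 24 44 28 10 0]

[0.0215, 0.0538, 0.0323, 0.2581, 0.4731, 0.3011, 0.1075, 0.0000]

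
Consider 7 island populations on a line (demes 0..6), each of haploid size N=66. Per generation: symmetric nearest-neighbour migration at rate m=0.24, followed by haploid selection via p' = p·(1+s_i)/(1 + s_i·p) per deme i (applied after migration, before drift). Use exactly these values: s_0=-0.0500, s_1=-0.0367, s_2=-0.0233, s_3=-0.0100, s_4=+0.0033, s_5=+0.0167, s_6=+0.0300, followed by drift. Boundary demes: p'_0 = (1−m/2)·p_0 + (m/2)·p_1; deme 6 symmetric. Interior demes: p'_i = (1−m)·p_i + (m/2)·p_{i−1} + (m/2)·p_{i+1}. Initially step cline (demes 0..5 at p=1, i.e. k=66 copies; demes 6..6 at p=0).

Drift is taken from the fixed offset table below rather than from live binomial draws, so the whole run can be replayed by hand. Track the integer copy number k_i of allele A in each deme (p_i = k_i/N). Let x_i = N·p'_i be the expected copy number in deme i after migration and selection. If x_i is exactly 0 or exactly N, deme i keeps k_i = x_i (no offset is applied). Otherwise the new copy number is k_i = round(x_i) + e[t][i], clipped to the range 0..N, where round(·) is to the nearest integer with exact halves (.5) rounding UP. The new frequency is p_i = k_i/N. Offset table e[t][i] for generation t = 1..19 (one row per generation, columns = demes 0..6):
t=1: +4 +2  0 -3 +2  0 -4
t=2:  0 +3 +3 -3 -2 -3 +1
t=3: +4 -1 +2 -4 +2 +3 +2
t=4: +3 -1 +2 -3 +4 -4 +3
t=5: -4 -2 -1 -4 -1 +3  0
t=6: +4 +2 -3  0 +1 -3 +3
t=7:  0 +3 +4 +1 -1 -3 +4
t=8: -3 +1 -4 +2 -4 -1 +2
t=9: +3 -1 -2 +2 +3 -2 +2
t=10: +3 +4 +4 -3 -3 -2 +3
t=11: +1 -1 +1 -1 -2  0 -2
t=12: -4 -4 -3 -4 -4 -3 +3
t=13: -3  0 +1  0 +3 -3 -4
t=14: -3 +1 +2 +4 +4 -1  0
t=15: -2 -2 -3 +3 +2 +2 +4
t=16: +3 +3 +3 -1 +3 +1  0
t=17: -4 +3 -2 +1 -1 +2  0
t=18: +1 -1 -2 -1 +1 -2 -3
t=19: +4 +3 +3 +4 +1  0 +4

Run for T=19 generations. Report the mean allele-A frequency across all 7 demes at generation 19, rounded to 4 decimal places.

0.8745

t=0: k=[66 66 66 66 66 66 0]
t=1: x=[66.0000 66.0000 66.0000 66.0000 66.0000 58.1947 8.1283] k=[66 66 66 66 66 58 4]
t=2: x=[66.0000 66.0000 66.0000 66.0000 65.0431 52.6572 10.7432] k=[66 66 66 66 63 50 12]
t=3: x=[66.0000 66.0000 66.0000 65.6364 61.8129 47.2233 16.9294] k=[66 66 66 62 64 50 19]
t=4: x=[66.0000 66.0000 65.5086 62.6885 62.0921 48.1763 23.1624] k=[66 66 66 60 66 44 26]
t=5: x=[66.0000 66.0000 65.2630 61.3972 62.6505 44.7195 28.6382] k=[66 66 64 57 62 48 29]
t=6: x=[66.0000 65.7509 63.3405 58.3725 59.7387 47.6204 31.7667] k=[66 66 60 58 61 45 35]
t=7: x=[66.0000 65.2529 60.3596 58.5337 58.7413 45.9519 36.6824] k=[66 66 64 60 58 43 41]
t=8: x=[66.0000 65.7509 63.7084 60.1869 56.4669 44.7990 41.6956] k=[66 66 60 62 52 44 44]
t=9: x=[66.0000 65.2529 60.8491 60.5096 52.2758 45.1967 44.4314] k=[66 64 59 63 55 43 46]
t=10: x=[65.7474 63.5534 59.9517 61.5182 54.5512 45.0376 46.0538] k=[66 66 64 59 52 43 49]
t=11: x=[66.0000 65.7509 63.5858 58.6950 51.7968 45.0376 48.6605] k=[66 65 65 58 50 45 47]
t=12: x=[65.8737 65.0869 64.1174 57.8082 50.3993 46.0712 47.1604] k=[62 61 61 54 46 43 50]
t=13: x=[61.6774 60.9483 60.0333 53.7802 46.6451 44.4411 49.5281] k=[59 61 61 54 50 41 46]
t=14: x=[58.9224 60.5768 60.0333 54.2633 49.4409 42.9291 45.8165] k=[56 62 62 58 53 42 46]
t=15: x=[56.3033 61.1135 61.4205 57.8082 52.3158 44.0433 45.9352] k=[54 59 58 61 54 46 50]
t=16: x=[54.1081 58.0214 58.3215 59.7433 53.9126 47.6601 49.8828] k=[57 61 61 59 57 49 50]
t=17: x=[57.0921 60.3292 60.6451 58.9369 56.3073 50.2792 50.2374] k=[53 63 59 60 55 52 50]
t=18: x=[53.6947 61.1548 59.4624 59.2191 55.2696 52.3007 50.5919] k=[55 60 57 58 56 50 48]
t=19: x=[55.1427 58.8037 57.3035 57.5663 55.5490 50.6757 48.6211] k=[59 62 60 62 57 51 53]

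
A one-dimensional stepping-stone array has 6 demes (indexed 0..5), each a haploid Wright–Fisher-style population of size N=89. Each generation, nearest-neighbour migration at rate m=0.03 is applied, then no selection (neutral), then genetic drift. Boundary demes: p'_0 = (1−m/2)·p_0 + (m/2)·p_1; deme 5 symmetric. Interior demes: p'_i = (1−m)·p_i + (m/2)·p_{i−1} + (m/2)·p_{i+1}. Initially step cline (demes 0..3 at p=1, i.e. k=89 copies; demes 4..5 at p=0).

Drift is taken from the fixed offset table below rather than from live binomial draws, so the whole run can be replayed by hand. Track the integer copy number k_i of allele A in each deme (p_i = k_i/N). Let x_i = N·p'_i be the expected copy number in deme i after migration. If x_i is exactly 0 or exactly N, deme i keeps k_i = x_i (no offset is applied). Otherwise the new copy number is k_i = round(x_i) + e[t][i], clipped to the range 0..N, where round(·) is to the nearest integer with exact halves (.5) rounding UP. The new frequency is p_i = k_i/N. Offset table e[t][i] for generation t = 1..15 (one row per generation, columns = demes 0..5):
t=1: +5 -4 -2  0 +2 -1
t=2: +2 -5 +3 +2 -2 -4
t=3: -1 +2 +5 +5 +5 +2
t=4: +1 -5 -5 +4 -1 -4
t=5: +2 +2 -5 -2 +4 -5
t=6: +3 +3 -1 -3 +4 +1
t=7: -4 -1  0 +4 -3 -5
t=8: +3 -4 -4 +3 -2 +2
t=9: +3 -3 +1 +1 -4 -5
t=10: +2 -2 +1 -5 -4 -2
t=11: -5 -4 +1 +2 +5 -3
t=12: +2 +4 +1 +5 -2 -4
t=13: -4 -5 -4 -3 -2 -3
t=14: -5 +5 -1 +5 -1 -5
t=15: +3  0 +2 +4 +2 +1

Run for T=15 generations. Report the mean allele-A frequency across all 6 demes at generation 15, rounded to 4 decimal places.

t=0: k=[89 89 89 89 0 0]
t=1: x=[89.0000 89.0000 89.0000 87.6650 1.3350 0.0000] k=[89 89 89 88 3 0]
t=2: x=[89.0000 89.0000 88.9850 86.7400 4.2300 0.0450] k=[89 89 89 89 2 0]
t=3: x=[89.0000 89.0000 89.0000 87.6950 3.2750 0.0300] k=[89 89 89 89 8 2]
t=4: x=[89.0000 89.0000 89.0000 87.7850 9.1250 2.0900] k=[89 89 89 89 8 0]
t=5: x=[89.0000 89.0000 89.0000 87.7850 9.0950 0.1200] k=[89 89 89 86 13 0]
t=6: x=[89.0000 89.0000 88.9550 84.9500 13.9000 0.1950] k=[89 89 88 82 18 1]
t=7: x=[89.0000 88.9850 87.9250 81.1300 18.7050 1.2550] k=[89 88 88 85 16 0]
t=8: x=[88.9850 88.0150 87.9550 84.0100 16.7950 0.2400] k=[89 84 84 87 15 2]
t=9: x=[88.9250 84.0750 84.0450 85.8750 15.8850 2.1950] k=[89 81 85 87 12 0]
t=10: x=[88.8800 81.1800 84.9700 85.8450 12.9450 0.1800] k=[89 79 86 81 9 0]
t=11: x=[88.8500 79.2550 85.8200 79.9950 9.9450 0.1350] k=[84 75 87 82 15 0]
t=12: x=[83.8650 75.3150 86.7450 81.0700 15.7800 0.2250] k=[86 79 88 86 14 0]
t=13: x=[85.8950 79.2400 87.8350 84.9500 14.8700 0.2100] k=[82 74 84 82 13 0]
t=14: x=[81.8800 74.2700 83.8200 80.9950 13.8400 0.1950] k=[77 79 83 86 13 0]
t=15: x=[77.0300 79.0300 82.9850 84.8600 13.9000 0.1950] k=[80 79 85 89 16 1]

0.6554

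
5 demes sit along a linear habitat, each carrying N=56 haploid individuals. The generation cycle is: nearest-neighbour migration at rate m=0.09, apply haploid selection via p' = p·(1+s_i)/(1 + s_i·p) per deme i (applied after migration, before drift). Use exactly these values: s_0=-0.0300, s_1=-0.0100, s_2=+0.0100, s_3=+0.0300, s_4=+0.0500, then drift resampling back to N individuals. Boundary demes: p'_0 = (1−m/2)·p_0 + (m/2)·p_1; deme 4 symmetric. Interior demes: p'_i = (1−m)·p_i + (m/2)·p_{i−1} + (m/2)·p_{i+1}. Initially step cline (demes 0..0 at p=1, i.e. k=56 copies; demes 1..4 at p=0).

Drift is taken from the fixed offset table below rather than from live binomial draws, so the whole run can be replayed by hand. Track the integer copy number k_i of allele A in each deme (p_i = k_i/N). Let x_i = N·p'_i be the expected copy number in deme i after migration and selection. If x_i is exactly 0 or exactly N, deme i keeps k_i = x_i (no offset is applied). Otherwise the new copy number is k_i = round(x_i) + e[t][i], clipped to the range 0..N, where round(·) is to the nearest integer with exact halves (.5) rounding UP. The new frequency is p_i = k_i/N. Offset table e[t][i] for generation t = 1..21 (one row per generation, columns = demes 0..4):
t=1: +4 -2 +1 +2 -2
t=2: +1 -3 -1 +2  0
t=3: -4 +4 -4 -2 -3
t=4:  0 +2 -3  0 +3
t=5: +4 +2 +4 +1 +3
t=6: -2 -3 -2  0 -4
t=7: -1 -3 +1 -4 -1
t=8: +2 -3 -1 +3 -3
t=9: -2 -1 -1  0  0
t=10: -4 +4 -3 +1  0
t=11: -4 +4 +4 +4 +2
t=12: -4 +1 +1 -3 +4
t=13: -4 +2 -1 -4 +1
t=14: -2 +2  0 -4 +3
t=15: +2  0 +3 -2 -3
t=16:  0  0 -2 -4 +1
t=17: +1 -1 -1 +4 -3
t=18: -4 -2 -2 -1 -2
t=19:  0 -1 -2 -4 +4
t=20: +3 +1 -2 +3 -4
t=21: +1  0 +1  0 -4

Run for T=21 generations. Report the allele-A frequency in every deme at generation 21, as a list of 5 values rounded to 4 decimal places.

[0.2857, 0.2143, 0.0357, 0.0536, 0.0000]

t=0: k=[56 0 0 0 0]
t=1: x=[53.4057 2.4959 0.0000 0.0000 0.0000] k=[56 0 0 0 0]
t=2: x=[53.4057 2.4959 0.0000 0.0000 0.0000] k=[54 0 0 0 0]
t=3: x=[51.4441 2.4067 0.0000 0.0000 0.0000] k=[47 6 0 0 0]
t=4: x=[44.8862 7.5094 0.2727 0.0000 0.0000] k=[45 10 0 0 0]
t=5: x=[43.1255 11.0357 0.4545 0.0000 0.0000] k=[47 13 4 0 0]
t=6: x=[45.2071 14.0191 4.2640 0.1854 0.0000] k=[43 11 2 0 0]
t=7: x=[41.2312 11.9403 2.3372 0.0927 0.0000] k=[40 9 3 0 0]
t=8: x=[38.2377 10.0419 3.1646 0.1390 0.0000] k=[40 7 2 3 0]
t=9: x=[38.1466 8.1895 2.2918 2.9002 0.1417] k=[36 7 1 3 0]
t=10: x=[34.2915 7.9661 1.3733 2.8540 0.1417] k=[30 12 0 4 0]
t=11: x=[28.7641 12.1740 0.7271 3.7419 0.1890] k=[25 16 5 8 2]
t=12: x=[24.1757 15.7958 5.6806 7.7911 2.3787] k=[20 17 7 5 6]
t=13: x=[19.4763 16.5675 7.4238 5.2745 6.2197] k=[15 19 6 1 7]
t=14: x=[14.8453 18.1116 6.4163 1.5386 7.0243] k=[13 20 6 0 10]
t=15: x=[13.0083 18.9289 6.4163 0.7413 9.9427] k=[15 19 9 0 7]
t=16: x=[14.8453 18.2462 9.1207 0.7413 6.9776] k=[15 18 7 0 8]
t=17: x=[14.8010 17.2498 7.2425 0.6950 7.9676] k=[16 16 6 5 5]
t=18: x=[15.6542 15.4374 6.4617 5.1823 5.2267] k=[12 13 4 4 3]
t=19: x=[11.7595 12.4524 4.4456 4.0650 3.1886] k=[12 11 2 0 7]
t=20: x=[11.6711 10.5537 2.3372 0.4171 6.9776] k=[15 12 0 3 3]
t=21: x=[14.5348 11.5029 0.6817 2.9464 3.1416] k=[16 12 2 3 0]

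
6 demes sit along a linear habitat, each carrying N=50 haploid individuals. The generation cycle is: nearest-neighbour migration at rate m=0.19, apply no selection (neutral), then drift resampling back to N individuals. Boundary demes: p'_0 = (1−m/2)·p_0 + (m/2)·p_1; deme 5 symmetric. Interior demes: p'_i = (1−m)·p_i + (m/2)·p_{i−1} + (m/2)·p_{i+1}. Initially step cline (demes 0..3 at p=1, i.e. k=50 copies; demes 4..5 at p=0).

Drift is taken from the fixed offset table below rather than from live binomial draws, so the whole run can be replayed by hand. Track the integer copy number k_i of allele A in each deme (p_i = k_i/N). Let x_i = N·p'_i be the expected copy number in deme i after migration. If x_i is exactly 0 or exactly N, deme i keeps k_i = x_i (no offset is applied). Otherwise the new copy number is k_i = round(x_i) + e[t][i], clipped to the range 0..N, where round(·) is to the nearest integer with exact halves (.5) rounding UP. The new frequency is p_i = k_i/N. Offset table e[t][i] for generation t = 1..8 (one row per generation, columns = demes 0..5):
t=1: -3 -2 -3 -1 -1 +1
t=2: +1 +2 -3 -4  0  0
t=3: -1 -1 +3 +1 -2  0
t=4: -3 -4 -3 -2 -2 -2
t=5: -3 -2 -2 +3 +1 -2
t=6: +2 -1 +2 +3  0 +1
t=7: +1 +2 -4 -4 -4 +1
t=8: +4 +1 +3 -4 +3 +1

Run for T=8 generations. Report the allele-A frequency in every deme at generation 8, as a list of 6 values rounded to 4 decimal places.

t=0: k=[50 50 50 50 0 0]
t=1: x=[50.0000 50.0000 50.0000 45.2500 4.7500 0.0000] k=[50 50 50 44 4 0]
t=2: x=[50.0000 50.0000 49.4300 40.7700 7.4200 0.3800] k=[50 50 46 37 7 0]
t=3: x=[50.0000 49.6200 45.5250 35.0050 9.1850 0.6650] k=[50 49 49 36 7 1]
t=4: x=[49.9050 49.0950 47.7650 34.4800 9.1850 1.5700] k=[47 45 45 32 7 0]
t=5: x=[46.8100 45.1900 43.7650 30.8600 8.7100 0.6650] k=[44 43 42 34 10 0]
t=6: x=[43.9050 43.0000 41.3350 32.4800 11.3300 0.9500] k=[46 42 43 35 11 2]
t=7: x=[45.6200 42.4750 42.1450 33.4800 12.4250 2.8550] k=[47 44 38 29 8 4]
t=8: x=[46.7150 43.7150 37.7150 27.8600 9.6150 4.3800] k=[50 45 41 24 13 5]

[1.0000, 0.9000, 0.8200, 0.4800, 0.2600, 0.1000]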